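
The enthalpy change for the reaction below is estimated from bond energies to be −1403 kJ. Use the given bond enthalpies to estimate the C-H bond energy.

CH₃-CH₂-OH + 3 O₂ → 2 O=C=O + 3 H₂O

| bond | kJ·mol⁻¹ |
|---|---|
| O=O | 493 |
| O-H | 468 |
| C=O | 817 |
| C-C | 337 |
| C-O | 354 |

D(C-H) ≈ 407 kJ/mol

Let D be the C-H bond energy.
Σ(broken) = 1×337 + 5×D + 1×354 + 1×468 + 3×493 = 2638 + 5D
Σ(formed) = 4×817 + 6×468 = 6076
ΔH = Σ(broken) − Σ(formed) = (2638 + 5D) − (6076) = −3438 + 5D
Setting this equal to −1403 kJ gives 5D = 2035, so D = 407 kJ/mol.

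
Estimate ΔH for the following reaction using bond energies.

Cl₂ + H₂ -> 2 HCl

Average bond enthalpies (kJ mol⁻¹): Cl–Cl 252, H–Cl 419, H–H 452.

Bonds broken (reactants):
  Cl–Cl: 1 × 252 = 252
  H–H: 1 × 452 = 452
  Σ(broken) = 704 kJ
Bonds formed (products):
  H–Cl: 2 × 419 = 838
  Σ(formed) = 838 kJ
ΔH = Σ(broken) − Σ(formed) = 704 − 838 = −134 kJ

ΔH ≈ −134 kJ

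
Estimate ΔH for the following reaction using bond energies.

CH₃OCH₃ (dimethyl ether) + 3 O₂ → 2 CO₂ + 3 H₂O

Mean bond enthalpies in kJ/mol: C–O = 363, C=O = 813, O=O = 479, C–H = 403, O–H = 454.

ΔH ≈ −1395 kJ

Bonds broken (reactants):
  C–H: 6 × 403 = 2418
  C–O: 2 × 363 = 726
  O=O: 3 × 479 = 1437
  Σ(broken) = 4581 kJ
Bonds formed (products):
  C=O: 4 × 813 = 3252
  O–H: 6 × 454 = 2724
  Σ(formed) = 5976 kJ
ΔH = Σ(broken) − Σ(formed) = 4581 − 5976 = −1395 kJ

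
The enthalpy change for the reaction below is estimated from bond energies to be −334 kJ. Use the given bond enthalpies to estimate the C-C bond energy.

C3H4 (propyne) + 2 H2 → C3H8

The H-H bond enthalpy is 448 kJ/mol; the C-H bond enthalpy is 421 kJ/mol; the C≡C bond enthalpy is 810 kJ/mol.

Let D be the C-C bond energy.
Σ(broken) = 1×810 + 1×D + 4×421 + 2×448 = 3390 + D
Σ(formed) = 2×D + 8×421 = 3368 + 2D
ΔH = Σ(broken) − Σ(formed) = (3390 + D) − (3368 + 2D) = +22 − D
Setting this equal to −334 kJ gives D = 356 kJ/mol.

D(C-C) ≈ 356 kJ/mol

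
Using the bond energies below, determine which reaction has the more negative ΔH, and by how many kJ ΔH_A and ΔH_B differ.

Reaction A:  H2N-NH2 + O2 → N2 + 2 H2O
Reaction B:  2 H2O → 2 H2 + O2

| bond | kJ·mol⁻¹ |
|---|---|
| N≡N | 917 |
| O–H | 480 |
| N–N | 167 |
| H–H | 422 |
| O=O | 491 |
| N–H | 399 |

Reaction A:
  Bonds broken (reactants):
    N–H: 4 × 399 = 1596
    N–N: 1 × 167 = 167
    O=O: 1 × 491 = 491
    Σ(broken) = 2254 kJ
  Bonds formed (products):
    N≡N: 1 × 917 = 917
    O–H: 4 × 480 = 1920
    Σ(formed) = 2837 kJ
  ΔH_A = 2254 − 2837 = −583 kJ
Reaction B:
  Bonds broken (reactants):
    O–H: 4 × 480 = 1920
    Σ(broken) = 1920 kJ
  Bonds formed (products):
    H–H: 2 × 422 = 844
    O=O: 1 × 491 = 491
    Σ(formed) = 1335 kJ
  ΔH_B = 1920 − 1335 = +585 kJ
ΔH_A − ΔH_B = −1168 kJ, so reaction A has the more negative ΔH; |ΔH_A − ΔH_B| = 1168 kJ.

Reaction A, by 1168 kJ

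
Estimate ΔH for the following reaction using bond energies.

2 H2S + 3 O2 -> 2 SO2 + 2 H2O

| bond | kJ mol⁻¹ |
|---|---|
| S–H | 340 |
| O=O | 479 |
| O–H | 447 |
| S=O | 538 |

ΔH ≈ −1143 kJ

Bonds broken (reactants):
  O=O: 3 × 479 = 1437
  S–H: 4 × 340 = 1360
  Σ(broken) = 2797 kJ
Bonds formed (products):
  O–H: 4 × 447 = 1788
  S=O: 4 × 538 = 2152
  Σ(formed) = 3940 kJ
ΔH = Σ(broken) − Σ(formed) = 2797 − 3940 = −1143 kJ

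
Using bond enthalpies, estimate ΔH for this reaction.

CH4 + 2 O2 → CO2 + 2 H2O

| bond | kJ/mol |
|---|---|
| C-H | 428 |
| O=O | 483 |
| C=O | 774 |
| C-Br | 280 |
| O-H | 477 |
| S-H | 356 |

ΔH ≈ −778 kJ

Bonds broken (reactants):
  C-H: 4 × 428 = 1712
  O=O: 2 × 483 = 966
  Σ(broken) = 2678 kJ
Bonds formed (products):
  C=O: 2 × 774 = 1548
  O-H: 4 × 477 = 1908
  Σ(formed) = 3456 kJ
ΔH = Σ(broken) − Σ(formed) = 2678 − 3456 = −778 kJ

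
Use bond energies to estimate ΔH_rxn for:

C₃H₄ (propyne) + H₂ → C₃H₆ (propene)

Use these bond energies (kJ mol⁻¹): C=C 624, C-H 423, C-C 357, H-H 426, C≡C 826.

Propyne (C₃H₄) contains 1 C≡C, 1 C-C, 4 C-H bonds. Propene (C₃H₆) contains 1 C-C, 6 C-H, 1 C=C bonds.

ΔH ≈ −218 kJ

Bonds broken (reactants):
  C≡C: 1 × 826 = 826
  C-C: 1 × 357 = 357
  C-H: 4 × 423 = 1692
  H-H: 1 × 426 = 426
  Σ(broken) = 3301 kJ
Bonds formed (products):
  C-C: 1 × 357 = 357
  C-H: 6 × 423 = 2538
  C=C: 1 × 624 = 624
  Σ(formed) = 3519 kJ
ΔH = Σ(broken) − Σ(formed) = 3301 − 3519 = −218 kJ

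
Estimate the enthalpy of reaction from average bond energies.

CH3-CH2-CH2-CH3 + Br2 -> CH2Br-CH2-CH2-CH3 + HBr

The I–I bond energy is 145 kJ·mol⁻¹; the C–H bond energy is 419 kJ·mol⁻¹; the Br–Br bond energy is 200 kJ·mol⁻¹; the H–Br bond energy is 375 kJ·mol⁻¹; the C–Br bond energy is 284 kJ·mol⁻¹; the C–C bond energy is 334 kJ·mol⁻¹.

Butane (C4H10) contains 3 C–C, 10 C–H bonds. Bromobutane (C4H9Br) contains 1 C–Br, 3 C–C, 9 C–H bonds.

ΔH ≈ −40 kJ

Bonds broken (reactants):
  Br–Br: 1 × 200 = 200
  C–C: 3 × 334 = 1002
  C–H: 10 × 419 = 4190
  Σ(broken) = 5392 kJ
Bonds formed (products):
  C–Br: 1 × 284 = 284
  C–C: 3 × 334 = 1002
  C–H: 9 × 419 = 3771
  H–Br: 1 × 375 = 375
  Σ(formed) = 5432 kJ
ΔH = Σ(broken) − Σ(formed) = 5392 − 5432 = −40 kJ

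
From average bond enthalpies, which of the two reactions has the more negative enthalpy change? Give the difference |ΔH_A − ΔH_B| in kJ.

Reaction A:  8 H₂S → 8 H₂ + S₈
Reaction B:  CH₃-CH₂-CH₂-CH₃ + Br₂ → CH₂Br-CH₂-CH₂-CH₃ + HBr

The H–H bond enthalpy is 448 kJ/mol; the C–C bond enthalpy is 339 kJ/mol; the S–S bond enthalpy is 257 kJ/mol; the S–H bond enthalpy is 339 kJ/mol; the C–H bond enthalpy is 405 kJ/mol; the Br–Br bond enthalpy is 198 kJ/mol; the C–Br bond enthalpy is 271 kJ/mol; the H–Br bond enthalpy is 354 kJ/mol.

Reaction A, by 194 kJ

Reaction A:
  Bonds broken (reactants):
    S–H: 16 × 339 = 5424
    Σ(broken) = 5424 kJ
  Bonds formed (products):
    H–H: 8 × 448 = 3584
    S–S: 8 × 257 = 2056
    Σ(formed) = 5640 kJ
  ΔH_A = 5424 − 5640 = −216 kJ
Reaction B:
  Bonds broken (reactants):
    Br–Br: 1 × 198 = 198
    C–C: 3 × 339 = 1017
    C–H: 10 × 405 = 4050
    Σ(broken) = 5265 kJ
  Bonds formed (products):
    C–Br: 1 × 271 = 271
    C–C: 3 × 339 = 1017
    C–H: 9 × 405 = 3645
    H–Br: 1 × 354 = 354
    Σ(formed) = 5287 kJ
  ΔH_B = 5265 − 5287 = −22 kJ
ΔH_A − ΔH_B = −194 kJ, so reaction A has the more negative ΔH; |ΔH_A − ΔH_B| = 194 kJ.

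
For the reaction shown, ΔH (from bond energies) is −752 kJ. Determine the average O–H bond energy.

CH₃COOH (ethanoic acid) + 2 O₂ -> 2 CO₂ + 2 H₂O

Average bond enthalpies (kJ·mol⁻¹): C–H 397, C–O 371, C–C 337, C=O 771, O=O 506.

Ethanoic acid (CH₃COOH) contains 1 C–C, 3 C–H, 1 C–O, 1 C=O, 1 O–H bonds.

Let D be the O–H bond energy.
Σ(broken) = 1×337 + 3×397 + 1×371 + 1×771 + 1×D + 2×506 = 3682 + D
Σ(formed) = 4×771 + 4×D = 3084 + 4D
ΔH = Σ(broken) − Σ(formed) = (3682 + D) − (3084 + 4D) = +598 − 3D
Setting this equal to −752 kJ gives 3D = 1350, so D = 450 kJ/mol.

D(O–H) ≈ 450 kJ/mol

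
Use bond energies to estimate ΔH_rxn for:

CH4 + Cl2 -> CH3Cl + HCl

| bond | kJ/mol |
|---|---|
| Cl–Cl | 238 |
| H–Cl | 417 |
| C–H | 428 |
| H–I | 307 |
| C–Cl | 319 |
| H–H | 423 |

Bonds broken (reactants):
  C–H: 4 × 428 = 1712
  Cl–Cl: 1 × 238 = 238
  Σ(broken) = 1950 kJ
Bonds formed (products):
  C–Cl: 1 × 319 = 319
  C–H: 3 × 428 = 1284
  H–Cl: 1 × 417 = 417
  Σ(formed) = 2020 kJ
ΔH = Σ(broken) − Σ(formed) = 1950 − 2020 = −70 kJ

ΔH ≈ −70 kJ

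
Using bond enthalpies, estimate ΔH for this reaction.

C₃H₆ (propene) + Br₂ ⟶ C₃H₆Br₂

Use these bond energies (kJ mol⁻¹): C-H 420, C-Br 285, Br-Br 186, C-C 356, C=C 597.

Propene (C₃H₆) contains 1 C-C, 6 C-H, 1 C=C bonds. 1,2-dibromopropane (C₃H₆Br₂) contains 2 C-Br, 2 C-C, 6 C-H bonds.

Bonds broken (reactants):
  Br-Br: 1 × 186 = 186
  C-C: 1 × 356 = 356
  C-H: 6 × 420 = 2520
  C=C: 1 × 597 = 597
  Σ(broken) = 3659 kJ
Bonds formed (products):
  C-Br: 2 × 285 = 570
  C-C: 2 × 356 = 712
  C-H: 6 × 420 = 2520
  Σ(formed) = 3802 kJ
ΔH = Σ(broken) − Σ(formed) = 3659 − 3802 = −143 kJ

ΔH ≈ −143 kJ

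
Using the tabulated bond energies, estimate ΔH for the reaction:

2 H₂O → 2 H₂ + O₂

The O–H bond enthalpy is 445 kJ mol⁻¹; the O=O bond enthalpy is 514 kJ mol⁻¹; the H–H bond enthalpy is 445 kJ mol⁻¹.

ΔH ≈ +376 kJ

Bonds broken (reactants):
  O–H: 4 × 445 = 1780
  Σ(broken) = 1780 kJ
Bonds formed (products):
  H–H: 2 × 445 = 890
  O=O: 1 × 514 = 514
  Σ(formed) = 1404 kJ
ΔH = Σ(broken) − Σ(formed) = 1780 − 1404 = +376 kJ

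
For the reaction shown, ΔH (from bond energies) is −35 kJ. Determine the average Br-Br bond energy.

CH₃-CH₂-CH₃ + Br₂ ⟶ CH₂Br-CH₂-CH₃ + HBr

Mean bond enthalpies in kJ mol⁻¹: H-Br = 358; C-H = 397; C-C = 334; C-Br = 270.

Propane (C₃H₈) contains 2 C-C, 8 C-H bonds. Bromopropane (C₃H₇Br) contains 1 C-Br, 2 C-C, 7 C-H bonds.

D(Br-Br) ≈ 196 kJ/mol

Let D be the Br-Br bond energy.
Σ(broken) = 1×D + 2×334 + 8×397 = 3844 + D
Σ(formed) = 1×270 + 2×334 + 7×397 + 1×358 = 4075
ΔH = Σ(broken) − Σ(formed) = (3844 + D) − (4075) = −231 + D
Setting this equal to −35 kJ gives D = 196 kJ/mol.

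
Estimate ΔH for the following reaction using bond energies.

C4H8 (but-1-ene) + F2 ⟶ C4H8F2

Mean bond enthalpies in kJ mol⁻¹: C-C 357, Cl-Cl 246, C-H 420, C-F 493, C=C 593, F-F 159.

Bonds broken (reactants):
  C-C: 2 × 357 = 714
  C-H: 8 × 420 = 3360
  C=C: 1 × 593 = 593
  F-F: 1 × 159 = 159
  Σ(broken) = 4826 kJ
Bonds formed (products):
  C-C: 3 × 357 = 1071
  C-F: 2 × 493 = 986
  C-H: 8 × 420 = 3360
  Σ(formed) = 5417 kJ
ΔH = Σ(broken) − Σ(formed) = 4826 − 5417 = −591 kJ

ΔH ≈ −591 kJ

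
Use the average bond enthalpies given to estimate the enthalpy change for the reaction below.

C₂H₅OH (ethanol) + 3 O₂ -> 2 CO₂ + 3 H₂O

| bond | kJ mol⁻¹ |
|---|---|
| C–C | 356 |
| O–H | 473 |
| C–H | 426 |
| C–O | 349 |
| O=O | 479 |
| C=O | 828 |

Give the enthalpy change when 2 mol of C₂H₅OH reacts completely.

Bonds broken (reactants):
  C–C: 1 × 356 = 356
  C–H: 5 × 426 = 2130
  C–O: 1 × 349 = 349
  O–H: 1 × 473 = 473
  O=O: 3 × 479 = 1437
  Σ(broken) = 4745 kJ
Bonds formed (products):
  C=O: 4 × 828 = 3312
  O–H: 6 × 473 = 2838
  Σ(formed) = 6150 kJ
ΔH = Σ(broken) − Σ(formed) = 4745 − 6150 = −1405 kJ
For 2× the reaction as written: 2 × (−1405) = −2810 kJ

ΔH = −2810 kJ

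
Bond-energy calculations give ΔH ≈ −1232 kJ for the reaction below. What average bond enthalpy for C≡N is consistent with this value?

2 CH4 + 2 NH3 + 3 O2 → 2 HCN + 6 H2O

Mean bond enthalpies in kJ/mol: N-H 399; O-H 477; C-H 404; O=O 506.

D(C≡N) ≈ 922 kJ/mol

Let D be the C≡N bond energy.
Σ(broken) = 8×404 + 6×399 + 3×506 = 7144
Σ(formed) = 2×D + 2×404 + 12×477 = 6532 + 2D
ΔH = Σ(broken) − Σ(formed) = (7144) − (6532 + 2D) = +612 − 2D
Setting this equal to −1232 kJ gives 2D = 1844, so D = 922 kJ/mol.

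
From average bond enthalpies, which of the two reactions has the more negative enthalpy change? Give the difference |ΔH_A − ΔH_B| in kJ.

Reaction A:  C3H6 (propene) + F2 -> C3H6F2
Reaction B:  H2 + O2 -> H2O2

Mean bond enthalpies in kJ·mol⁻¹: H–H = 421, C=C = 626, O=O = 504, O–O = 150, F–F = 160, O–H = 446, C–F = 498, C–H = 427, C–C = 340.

Reaction A:
  Bonds broken (reactants):
    C–C: 1 × 340 = 340
    C–H: 6 × 427 = 2562
    C=C: 1 × 626 = 626
    F–F: 1 × 160 = 160
    Σ(broken) = 3688 kJ
  Bonds formed (products):
    C–C: 2 × 340 = 680
    C–F: 2 × 498 = 996
    C–H: 6 × 427 = 2562
    Σ(formed) = 4238 kJ
  ΔH_A = 3688 − 4238 = −550 kJ
Reaction B:
  Bonds broken (reactants):
    H–H: 1 × 421 = 421
    O=O: 1 × 504 = 504
    Σ(broken) = 925 kJ
  Bonds formed (products):
    O–H: 2 × 446 = 892
    O–O: 1 × 150 = 150
    Σ(formed) = 1042 kJ
  ΔH_B = 925 − 1042 = −117 kJ
ΔH_A − ΔH_B = −433 kJ, so reaction A has the more negative ΔH; |ΔH_A − ΔH_B| = 433 kJ.

Reaction A, by 433 kJ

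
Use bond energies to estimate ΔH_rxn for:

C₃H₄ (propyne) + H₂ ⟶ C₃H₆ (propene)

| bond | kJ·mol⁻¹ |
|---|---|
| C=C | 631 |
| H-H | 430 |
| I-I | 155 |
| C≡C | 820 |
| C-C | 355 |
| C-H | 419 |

Bonds broken (reactants):
  C≡C: 1 × 820 = 820
  C-C: 1 × 355 = 355
  C-H: 4 × 419 = 1676
  H-H: 1 × 430 = 430
  Σ(broken) = 3281 kJ
Bonds formed (products):
  C-C: 1 × 355 = 355
  C-H: 6 × 419 = 2514
  C=C: 1 × 631 = 631
  Σ(formed) = 3500 kJ
ΔH = Σ(broken) − Σ(formed) = 3281 − 3500 = −219 kJ

ΔH ≈ −219 kJ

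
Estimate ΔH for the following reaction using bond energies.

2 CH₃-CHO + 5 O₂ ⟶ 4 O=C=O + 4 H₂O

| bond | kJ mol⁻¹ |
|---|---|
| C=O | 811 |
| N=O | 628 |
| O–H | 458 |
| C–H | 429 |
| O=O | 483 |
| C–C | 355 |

Bonds broken (reactants):
  C–C: 2 × 355 = 710
  C–H: 8 × 429 = 3432
  C=O: 2 × 811 = 1622
  O=O: 5 × 483 = 2415
  Σ(broken) = 8179 kJ
Bonds formed (products):
  C=O: 8 × 811 = 6488
  O–H: 8 × 458 = 3664
  Σ(formed) = 10152 kJ
ΔH = Σ(broken) − Σ(formed) = 8179 − 10152 = −1973 kJ

ΔH ≈ −1973 kJ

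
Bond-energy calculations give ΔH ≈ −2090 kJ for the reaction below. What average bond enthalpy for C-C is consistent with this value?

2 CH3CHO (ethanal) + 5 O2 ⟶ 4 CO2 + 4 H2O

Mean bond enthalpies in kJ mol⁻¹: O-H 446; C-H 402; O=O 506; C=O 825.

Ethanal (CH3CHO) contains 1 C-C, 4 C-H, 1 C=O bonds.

D(C-C) ≈ 341 kJ/mol

Let D be the C-C bond energy.
Σ(broken) = 2×D + 8×402 + 2×825 + 5×506 = 7396 + 2D
Σ(formed) = 8×825 + 8×446 = 10168
ΔH = Σ(broken) − Σ(formed) = (7396 + 2D) − (10168) = −2772 + 2D
Setting this equal to −2090 kJ gives 2D = 682, so D = 341 kJ/mol.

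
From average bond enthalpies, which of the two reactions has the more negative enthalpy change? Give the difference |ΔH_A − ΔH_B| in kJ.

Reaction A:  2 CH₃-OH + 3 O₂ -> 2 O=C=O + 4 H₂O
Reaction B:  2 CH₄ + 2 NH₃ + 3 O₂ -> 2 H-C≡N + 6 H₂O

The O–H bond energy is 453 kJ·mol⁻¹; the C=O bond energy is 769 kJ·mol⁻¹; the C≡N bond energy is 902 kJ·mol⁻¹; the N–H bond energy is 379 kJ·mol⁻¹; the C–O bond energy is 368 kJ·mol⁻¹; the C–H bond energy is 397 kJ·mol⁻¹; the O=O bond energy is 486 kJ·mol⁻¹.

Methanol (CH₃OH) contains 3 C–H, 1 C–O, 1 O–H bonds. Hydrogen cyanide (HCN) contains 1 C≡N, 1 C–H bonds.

Reaction A, by 92 kJ

Reaction A:
  Bonds broken (reactants):
    C–H: 6 × 397 = 2382
    C–O: 2 × 368 = 736
    O–H: 2 × 453 = 906
    O=O: 3 × 486 = 1458
    Σ(broken) = 5482 kJ
  Bonds formed (products):
    C=O: 4 × 769 = 3076
    O–H: 8 × 453 = 3624
    Σ(formed) = 6700 kJ
  ΔH_A = 5482 − 6700 = −1218 kJ
Reaction B:
  Bonds broken (reactants):
    C–H: 8 × 397 = 3176
    N–H: 6 × 379 = 2274
    O=O: 3 × 486 = 1458
    Σ(broken) = 6908 kJ
  Bonds formed (products):
    C≡N: 2 × 902 = 1804
    C–H: 2 × 397 = 794
    O–H: 12 × 453 = 5436
    Σ(formed) = 8034 kJ
  ΔH_B = 6908 − 8034 = −1126 kJ
ΔH_A − ΔH_B = −92 kJ, so reaction A has the more negative ΔH; |ΔH_A − ΔH_B| = 92 kJ.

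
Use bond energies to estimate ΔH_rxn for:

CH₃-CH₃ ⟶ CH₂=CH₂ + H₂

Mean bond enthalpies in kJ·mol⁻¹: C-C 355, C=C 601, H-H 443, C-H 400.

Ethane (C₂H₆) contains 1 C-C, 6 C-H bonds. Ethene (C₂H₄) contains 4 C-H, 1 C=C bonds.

ΔH ≈ +111 kJ

Bonds broken (reactants):
  C-C: 1 × 355 = 355
  C-H: 6 × 400 = 2400
  Σ(broken) = 2755 kJ
Bonds formed (products):
  C-H: 4 × 400 = 1600
  C=C: 1 × 601 = 601
  H-H: 1 × 443 = 443
  Σ(formed) = 2644 kJ
ΔH = Σ(broken) − Σ(formed) = 2755 − 2644 = +111 kJ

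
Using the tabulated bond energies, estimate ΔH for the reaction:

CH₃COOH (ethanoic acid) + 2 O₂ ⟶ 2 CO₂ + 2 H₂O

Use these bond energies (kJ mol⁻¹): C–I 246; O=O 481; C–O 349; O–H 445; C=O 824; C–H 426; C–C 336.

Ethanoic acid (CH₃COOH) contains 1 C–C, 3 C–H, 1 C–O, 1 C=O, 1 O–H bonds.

Bonds broken (reactants):
  C–C: 1 × 336 = 336
  C–H: 3 × 426 = 1278
  C–O: 1 × 349 = 349
  C=O: 1 × 824 = 824
  O–H: 1 × 445 = 445
  O=O: 2 × 481 = 962
  Σ(broken) = 4194 kJ
Bonds formed (products):
  C=O: 4 × 824 = 3296
  O–H: 4 × 445 = 1780
  Σ(formed) = 5076 kJ
ΔH = Σ(broken) − Σ(formed) = 4194 − 5076 = −882 kJ

ΔH ≈ −882 kJ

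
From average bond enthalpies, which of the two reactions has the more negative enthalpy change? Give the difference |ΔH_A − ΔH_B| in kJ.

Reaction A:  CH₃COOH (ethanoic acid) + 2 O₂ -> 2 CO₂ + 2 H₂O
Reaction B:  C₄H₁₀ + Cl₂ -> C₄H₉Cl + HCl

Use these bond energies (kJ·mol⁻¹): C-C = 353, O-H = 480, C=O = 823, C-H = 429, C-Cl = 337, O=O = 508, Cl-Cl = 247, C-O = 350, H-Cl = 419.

Reaction A:
  Bonds broken (reactants):
    C-C: 1 × 353 = 353
    C-H: 3 × 429 = 1287
    C-O: 1 × 350 = 350
    C=O: 1 × 823 = 823
    O-H: 1 × 480 = 480
    O=O: 2 × 508 = 1016
    Σ(broken) = 4309 kJ
  Bonds formed (products):
    C=O: 4 × 823 = 3292
    O-H: 4 × 480 = 1920
    Σ(formed) = 5212 kJ
  ΔH_A = 4309 − 5212 = −903 kJ
Reaction B:
  Bonds broken (reactants):
    C-C: 3 × 353 = 1059
    C-H: 10 × 429 = 4290
    Cl-Cl: 1 × 247 = 247
    Σ(broken) = 5596 kJ
  Bonds formed (products):
    C-C: 3 × 353 = 1059
    C-Cl: 1 × 337 = 337
    C-H: 9 × 429 = 3861
    H-Cl: 1 × 419 = 419
    Σ(formed) = 5676 kJ
  ΔH_B = 5596 − 5676 = −80 kJ
ΔH_A − ΔH_B = −823 kJ, so reaction A has the more negative ΔH; |ΔH_A − ΔH_B| = 823 kJ.

Reaction A, by 823 kJ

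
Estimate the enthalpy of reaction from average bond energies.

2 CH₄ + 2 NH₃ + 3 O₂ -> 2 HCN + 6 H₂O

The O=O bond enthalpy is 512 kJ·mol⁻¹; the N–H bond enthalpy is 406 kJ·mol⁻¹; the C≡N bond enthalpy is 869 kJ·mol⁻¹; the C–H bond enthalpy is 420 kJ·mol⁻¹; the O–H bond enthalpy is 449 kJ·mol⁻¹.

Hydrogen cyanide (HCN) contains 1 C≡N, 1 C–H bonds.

Bonds broken (reactants):
  C–H: 8 × 420 = 3360
  N–H: 6 × 406 = 2436
  O=O: 3 × 512 = 1536
  Σ(broken) = 7332 kJ
Bonds formed (products):
  C≡N: 2 × 869 = 1738
  C–H: 2 × 420 = 840
  O–H: 12 × 449 = 5388
  Σ(formed) = 7966 kJ
ΔH = Σ(broken) − Σ(formed) = 7332 − 7966 = −634 kJ

ΔH ≈ −634 kJ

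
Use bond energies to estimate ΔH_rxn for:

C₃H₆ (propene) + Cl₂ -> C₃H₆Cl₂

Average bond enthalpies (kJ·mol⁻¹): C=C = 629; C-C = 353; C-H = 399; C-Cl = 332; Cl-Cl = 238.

ΔH ≈ −150 kJ

Bonds broken (reactants):
  C-C: 1 × 353 = 353
  C-H: 6 × 399 = 2394
  C=C: 1 × 629 = 629
  Cl-Cl: 1 × 238 = 238
  Σ(broken) = 3614 kJ
Bonds formed (products):
  C-C: 2 × 353 = 706
  C-Cl: 2 × 332 = 664
  C-H: 6 × 399 = 2394
  Σ(formed) = 3764 kJ
ΔH = Σ(broken) − Σ(formed) = 3614 − 3764 = −150 kJ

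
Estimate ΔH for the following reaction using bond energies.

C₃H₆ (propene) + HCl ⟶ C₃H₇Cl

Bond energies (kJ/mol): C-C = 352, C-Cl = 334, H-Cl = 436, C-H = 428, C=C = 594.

Bonds broken (reactants):
  C-C: 1 × 352 = 352
  C-H: 6 × 428 = 2568
  C=C: 1 × 594 = 594
  H-Cl: 1 × 436 = 436
  Σ(broken) = 3950 kJ
Bonds formed (products):
  C-C: 2 × 352 = 704
  C-Cl: 1 × 334 = 334
  C-H: 7 × 428 = 2996
  Σ(formed) = 4034 kJ
ΔH = Σ(broken) − Σ(formed) = 3950 − 4034 = −84 kJ

ΔH ≈ −84 kJ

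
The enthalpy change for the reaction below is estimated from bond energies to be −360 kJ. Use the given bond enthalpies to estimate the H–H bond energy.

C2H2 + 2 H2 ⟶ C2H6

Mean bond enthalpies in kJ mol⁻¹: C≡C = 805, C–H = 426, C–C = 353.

Let D be the H–H bond energy.
Σ(broken) = 1×805 + 2×426 + 2×D = 1657 + 2D
Σ(formed) = 1×353 + 6×426 = 2909
ΔH = Σ(broken) − Σ(formed) = (1657 + 2D) − (2909) = −1252 + 2D
Setting this equal to −360 kJ gives 2D = 892, so D = 446 kJ/mol.

D(H–H) ≈ 446 kJ/mol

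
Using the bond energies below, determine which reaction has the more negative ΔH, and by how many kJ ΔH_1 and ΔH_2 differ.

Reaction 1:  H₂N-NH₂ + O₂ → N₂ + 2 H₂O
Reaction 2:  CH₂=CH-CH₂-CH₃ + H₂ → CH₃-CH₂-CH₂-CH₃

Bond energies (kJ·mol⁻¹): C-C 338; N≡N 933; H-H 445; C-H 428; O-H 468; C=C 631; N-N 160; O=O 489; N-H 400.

Reaction 1:
  Bonds broken (reactants):
    N-H: 4 × 400 = 1600
    N-N: 1 × 160 = 160
    O=O: 1 × 489 = 489
    Σ(broken) = 2249 kJ
  Bonds formed (products):
    N≡N: 1 × 933 = 933
    O-H: 4 × 468 = 1872
    Σ(formed) = 2805 kJ
  ΔH_1 = 2249 − 2805 = −556 kJ
Reaction 2:
  Bonds broken (reactants):
    C-C: 2 × 338 = 676
    C-H: 8 × 428 = 3424
    C=C: 1 × 631 = 631
    H-H: 1 × 445 = 445
    Σ(broken) = 5176 kJ
  Bonds formed (products):
    C-C: 3 × 338 = 1014
    C-H: 10 × 428 = 4280
    Σ(formed) = 5294 kJ
  ΔH_2 = 5176 − 5294 = −118 kJ
ΔH_1 − ΔH_2 = −438 kJ, so reaction 1 has the more negative ΔH; |ΔH_1 − ΔH_2| = 438 kJ.

Reaction 1, by 438 kJ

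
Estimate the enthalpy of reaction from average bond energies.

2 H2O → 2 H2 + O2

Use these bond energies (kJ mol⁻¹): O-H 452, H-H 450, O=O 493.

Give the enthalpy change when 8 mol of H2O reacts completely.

ΔH = +1660 kJ

Bonds broken (reactants):
  O-H: 4 × 452 = 1808
  Σ(broken) = 1808 kJ
Bonds formed (products):
  H-H: 2 × 450 = 900
  O=O: 1 × 493 = 493
  Σ(formed) = 1393 kJ
ΔH = Σ(broken) − Σ(formed) = 1808 − 1393 = +415 kJ
For 4× the reaction as written: 4 × (+415) = +1660 kJ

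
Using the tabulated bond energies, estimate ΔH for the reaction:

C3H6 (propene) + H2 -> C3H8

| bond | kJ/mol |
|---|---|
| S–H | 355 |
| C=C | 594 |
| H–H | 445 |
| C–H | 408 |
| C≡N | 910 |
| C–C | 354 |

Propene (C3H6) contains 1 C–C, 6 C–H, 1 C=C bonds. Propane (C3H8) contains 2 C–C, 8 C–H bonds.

ΔH ≈ −131 kJ

Bonds broken (reactants):
  C–C: 1 × 354 = 354
  C–H: 6 × 408 = 2448
  C=C: 1 × 594 = 594
  H–H: 1 × 445 = 445
  Σ(broken) = 3841 kJ
Bonds formed (products):
  C–C: 2 × 354 = 708
  C–H: 8 × 408 = 3264
  Σ(formed) = 3972 kJ
ΔH = Σ(broken) − Σ(formed) = 3841 − 3972 = −131 kJ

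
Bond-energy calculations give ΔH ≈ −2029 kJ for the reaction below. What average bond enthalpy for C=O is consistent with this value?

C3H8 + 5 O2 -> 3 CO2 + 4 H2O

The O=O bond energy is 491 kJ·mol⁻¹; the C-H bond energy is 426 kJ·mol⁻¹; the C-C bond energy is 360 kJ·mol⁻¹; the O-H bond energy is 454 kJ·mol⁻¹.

Let D be the C=O bond energy.
Σ(broken) = 2×360 + 8×426 + 5×491 = 6583
Σ(formed) = 6×D + 8×454 = 3632 + 6D
ΔH = Σ(broken) − Σ(formed) = (6583) − (3632 + 6D) = +2951 − 6D
Setting this equal to −2029 kJ gives 6D = 4980, so D = 830 kJ/mol.

D(C=O) ≈ 830 kJ/mol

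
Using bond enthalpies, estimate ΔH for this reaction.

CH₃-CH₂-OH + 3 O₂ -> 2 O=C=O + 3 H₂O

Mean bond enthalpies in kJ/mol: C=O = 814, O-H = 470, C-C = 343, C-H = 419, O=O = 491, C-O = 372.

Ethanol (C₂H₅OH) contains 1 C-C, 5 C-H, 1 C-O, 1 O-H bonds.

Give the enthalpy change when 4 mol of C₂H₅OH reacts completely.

Bonds broken (reactants):
  C-C: 1 × 343 = 343
  C-H: 5 × 419 = 2095
  C-O: 1 × 372 = 372
  O-H: 1 × 470 = 470
  O=O: 3 × 491 = 1473
  Σ(broken) = 4753 kJ
Bonds formed (products):
  C=O: 4 × 814 = 3256
  O-H: 6 × 470 = 2820
  Σ(formed) = 6076 kJ
ΔH = Σ(broken) − Σ(formed) = 4753 − 6076 = −1323 kJ
For 4× the reaction as written: 4 × (−1323) = −5292 kJ

ΔH = −5292 kJ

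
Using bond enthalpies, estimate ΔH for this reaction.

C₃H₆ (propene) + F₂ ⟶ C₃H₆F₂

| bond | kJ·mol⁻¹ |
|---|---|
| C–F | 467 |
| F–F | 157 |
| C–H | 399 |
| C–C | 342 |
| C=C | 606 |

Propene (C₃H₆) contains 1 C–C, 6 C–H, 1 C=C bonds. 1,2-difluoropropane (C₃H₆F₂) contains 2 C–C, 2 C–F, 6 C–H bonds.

Bonds broken (reactants):
  C–C: 1 × 342 = 342
  C–H: 6 × 399 = 2394
  C=C: 1 × 606 = 606
  F–F: 1 × 157 = 157
  Σ(broken) = 3499 kJ
Bonds formed (products):
  C–C: 2 × 342 = 684
  C–F: 2 × 467 = 934
  C–H: 6 × 399 = 2394
  Σ(formed) = 4012 kJ
ΔH = Σ(broken) − Σ(formed) = 3499 − 4012 = −513 kJ

ΔH ≈ −513 kJ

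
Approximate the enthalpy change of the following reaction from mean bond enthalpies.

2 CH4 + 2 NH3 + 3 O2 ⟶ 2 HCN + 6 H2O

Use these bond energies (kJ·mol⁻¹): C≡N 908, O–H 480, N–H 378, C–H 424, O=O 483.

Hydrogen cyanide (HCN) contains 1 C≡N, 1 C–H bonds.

Bonds broken (reactants):
  C–H: 8 × 424 = 3392
  N–H: 6 × 378 = 2268
  O=O: 3 × 483 = 1449
  Σ(broken) = 7109 kJ
Bonds formed (products):
  C≡N: 2 × 908 = 1816
  C–H: 2 × 424 = 848
  O–H: 12 × 480 = 5760
  Σ(formed) = 8424 kJ
ΔH = Σ(broken) − Σ(formed) = 7109 − 8424 = −1315 kJ

ΔH ≈ −1315 kJ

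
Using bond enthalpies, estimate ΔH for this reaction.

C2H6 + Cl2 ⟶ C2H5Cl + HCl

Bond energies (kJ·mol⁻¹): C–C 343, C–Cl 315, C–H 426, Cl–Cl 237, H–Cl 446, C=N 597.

Bonds broken (reactants):
  C–C: 1 × 343 = 343
  C–H: 6 × 426 = 2556
  Cl–Cl: 1 × 237 = 237
  Σ(broken) = 3136 kJ
Bonds formed (products):
  C–C: 1 × 343 = 343
  C–Cl: 1 × 315 = 315
  C–H: 5 × 426 = 2130
  H–Cl: 1 × 446 = 446
  Σ(formed) = 3234 kJ
ΔH = Σ(broken) − Σ(formed) = 3136 − 3234 = −98 kJ

ΔH ≈ −98 kJ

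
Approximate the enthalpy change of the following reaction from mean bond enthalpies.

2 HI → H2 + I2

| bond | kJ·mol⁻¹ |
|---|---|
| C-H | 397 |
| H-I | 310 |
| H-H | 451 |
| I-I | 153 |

ΔH ≈ +16 kJ

Bonds broken (reactants):
  H-I: 2 × 310 = 620
  Σ(broken) = 620 kJ
Bonds formed (products):
  H-H: 1 × 451 = 451
  I-I: 1 × 153 = 153
  Σ(formed) = 604 kJ
ΔH = Σ(broken) − Σ(formed) = 620 − 604 = +16 kJ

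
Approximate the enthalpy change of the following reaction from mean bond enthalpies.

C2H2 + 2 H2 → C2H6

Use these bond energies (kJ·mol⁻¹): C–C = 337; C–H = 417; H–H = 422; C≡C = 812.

Bonds broken (reactants):
  C≡C: 1 × 812 = 812
  C–H: 2 × 417 = 834
  H–H: 2 × 422 = 844
  Σ(broken) = 2490 kJ
Bonds formed (products):
  C–C: 1 × 337 = 337
  C–H: 6 × 417 = 2502
  Σ(formed) = 2839 kJ
ΔH = Σ(broken) − Σ(formed) = 2490 − 2839 = −349 kJ

ΔH ≈ −349 kJ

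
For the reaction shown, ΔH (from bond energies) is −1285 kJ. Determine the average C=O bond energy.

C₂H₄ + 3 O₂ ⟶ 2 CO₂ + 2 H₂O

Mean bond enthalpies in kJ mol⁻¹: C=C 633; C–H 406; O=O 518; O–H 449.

Let D be the C=O bond energy.
Σ(broken) = 4×406 + 1×633 + 3×518 = 3811
Σ(formed) = 4×D + 4×449 = 1796 + 4D
ΔH = Σ(broken) − Σ(formed) = (3811) − (1796 + 4D) = +2015 − 4D
Setting this equal to −1285 kJ gives 4D = 3300, so D = 825 kJ/mol.

D(C=O) ≈ 825 kJ/mol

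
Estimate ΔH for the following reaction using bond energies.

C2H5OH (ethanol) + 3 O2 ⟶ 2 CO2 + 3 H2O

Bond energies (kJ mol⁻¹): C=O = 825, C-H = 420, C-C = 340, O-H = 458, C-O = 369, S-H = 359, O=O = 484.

ΔH ≈ −1329 kJ

Bonds broken (reactants):
  C-C: 1 × 340 = 340
  C-H: 5 × 420 = 2100
  C-O: 1 × 369 = 369
  O-H: 1 × 458 = 458
  O=O: 3 × 484 = 1452
  Σ(broken) = 4719 kJ
Bonds formed (products):
  C=O: 4 × 825 = 3300
  O-H: 6 × 458 = 2748
  Σ(formed) = 6048 kJ
ΔH = Σ(broken) − Σ(formed) = 4719 − 6048 = −1329 kJ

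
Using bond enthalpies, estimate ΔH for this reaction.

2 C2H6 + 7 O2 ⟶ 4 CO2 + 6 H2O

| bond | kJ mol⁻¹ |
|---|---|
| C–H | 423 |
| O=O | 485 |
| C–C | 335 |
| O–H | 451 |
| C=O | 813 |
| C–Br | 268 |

ΔH ≈ −2775 kJ

Bonds broken (reactants):
  C–C: 2 × 335 = 670
  C–H: 12 × 423 = 5076
  O=O: 7 × 485 = 3395
  Σ(broken) = 9141 kJ
Bonds formed (products):
  C=O: 8 × 813 = 6504
  O–H: 12 × 451 = 5412
  Σ(formed) = 11916 kJ
ΔH = Σ(broken) − Σ(formed) = 9141 − 11916 = −2775 kJ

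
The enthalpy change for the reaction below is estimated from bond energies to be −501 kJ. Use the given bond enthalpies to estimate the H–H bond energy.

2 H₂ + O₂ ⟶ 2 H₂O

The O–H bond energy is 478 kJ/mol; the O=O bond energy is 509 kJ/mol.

D(H–H) ≈ 451 kJ/mol

Let D be the H–H bond energy.
Σ(broken) = 2×D + 1×509 = 509 + 2D
Σ(formed) = 4×478 = 1912
ΔH = Σ(broken) − Σ(formed) = (509 + 2D) − (1912) = −1403 + 2D
Setting this equal to −501 kJ gives 2D = 902, so D = 451 kJ/mol.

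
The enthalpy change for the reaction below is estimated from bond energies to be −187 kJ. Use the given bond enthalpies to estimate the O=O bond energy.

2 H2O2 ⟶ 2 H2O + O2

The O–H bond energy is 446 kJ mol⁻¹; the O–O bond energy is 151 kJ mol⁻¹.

Let D be the O=O bond energy.
Σ(broken) = 4×446 + 2×151 = 2086
Σ(formed) = 4×446 + 1×D = 1784 + D
ΔH = Σ(broken) − Σ(formed) = (2086) − (1784 + D) = +302 − D
Setting this equal to −187 kJ gives D = 489 kJ/mol.

D(O=O) ≈ 489 kJ/mol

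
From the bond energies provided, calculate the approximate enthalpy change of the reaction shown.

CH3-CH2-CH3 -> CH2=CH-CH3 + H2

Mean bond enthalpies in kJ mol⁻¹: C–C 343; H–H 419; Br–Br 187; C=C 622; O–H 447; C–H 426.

ΔH ≈ +154 kJ

Bonds broken (reactants):
  C–C: 2 × 343 = 686
  C–H: 8 × 426 = 3408
  Σ(broken) = 4094 kJ
Bonds formed (products):
  C–C: 1 × 343 = 343
  C–H: 6 × 426 = 2556
  C=C: 1 × 622 = 622
  H–H: 1 × 419 = 419
  Σ(formed) = 3940 kJ
ΔH = Σ(broken) − Σ(formed) = 4094 − 3940 = +154 kJ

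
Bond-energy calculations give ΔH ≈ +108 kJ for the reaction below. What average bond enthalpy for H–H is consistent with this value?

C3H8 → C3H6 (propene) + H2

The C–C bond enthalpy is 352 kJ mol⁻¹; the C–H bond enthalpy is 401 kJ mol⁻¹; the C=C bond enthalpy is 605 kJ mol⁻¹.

Let D be the H–H bond energy.
Σ(broken) = 2×352 + 8×401 = 3912
Σ(formed) = 1×352 + 6×401 + 1×605 + 1×D = 3363 + D
ΔH = Σ(broken) − Σ(formed) = (3912) − (3363 + D) = +549 − D
Setting this equal to +108 kJ gives D = 441 kJ/mol.

D(H–H) ≈ 441 kJ/mol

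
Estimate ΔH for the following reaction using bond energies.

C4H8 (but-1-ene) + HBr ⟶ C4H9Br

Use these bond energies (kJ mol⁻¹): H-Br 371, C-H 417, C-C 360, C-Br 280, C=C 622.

ΔH ≈ −64 kJ

Bonds broken (reactants):
  C-C: 2 × 360 = 720
  C-H: 8 × 417 = 3336
  C=C: 1 × 622 = 622
  H-Br: 1 × 371 = 371
  Σ(broken) = 5049 kJ
Bonds formed (products):
  C-Br: 1 × 280 = 280
  C-C: 3 × 360 = 1080
  C-H: 9 × 417 = 3753
  Σ(formed) = 5113 kJ
ΔH = Σ(broken) − Σ(formed) = 5049 − 5113 = −64 kJ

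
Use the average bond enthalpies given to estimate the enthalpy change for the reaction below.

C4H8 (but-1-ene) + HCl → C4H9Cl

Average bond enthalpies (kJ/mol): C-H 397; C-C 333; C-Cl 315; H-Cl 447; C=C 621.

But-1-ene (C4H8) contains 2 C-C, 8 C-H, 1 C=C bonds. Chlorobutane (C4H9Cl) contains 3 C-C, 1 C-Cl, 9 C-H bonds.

Bonds broken (reactants):
  C-C: 2 × 333 = 666
  C-H: 8 × 397 = 3176
  C=C: 1 × 621 = 621
  H-Cl: 1 × 447 = 447
  Σ(broken) = 4910 kJ
Bonds formed (products):
  C-C: 3 × 333 = 999
  C-Cl: 1 × 315 = 315
  C-H: 9 × 397 = 3573
  Σ(formed) = 4887 kJ
ΔH = Σ(broken) − Σ(formed) = 4910 − 4887 = +23 kJ

ΔH ≈ +23 kJ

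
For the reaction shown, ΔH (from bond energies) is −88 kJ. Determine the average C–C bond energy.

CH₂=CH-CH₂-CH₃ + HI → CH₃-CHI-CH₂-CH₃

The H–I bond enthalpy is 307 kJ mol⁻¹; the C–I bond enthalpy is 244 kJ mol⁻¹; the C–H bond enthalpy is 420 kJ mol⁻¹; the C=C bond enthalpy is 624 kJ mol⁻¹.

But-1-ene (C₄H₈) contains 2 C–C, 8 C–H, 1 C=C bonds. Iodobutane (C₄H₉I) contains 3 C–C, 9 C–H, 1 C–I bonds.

D(C–C) ≈ 355 kJ/mol

Let D be the C–C bond energy.
Σ(broken) = 2×D + 8×420 + 1×624 + 1×307 = 4291 + 2D
Σ(formed) = 3×D + 9×420 + 1×244 = 4024 + 3D
ΔH = Σ(broken) − Σ(formed) = (4291 + 2D) − (4024 + 3D) = +267 − D
Setting this equal to −88 kJ gives D = 355 kJ/mol.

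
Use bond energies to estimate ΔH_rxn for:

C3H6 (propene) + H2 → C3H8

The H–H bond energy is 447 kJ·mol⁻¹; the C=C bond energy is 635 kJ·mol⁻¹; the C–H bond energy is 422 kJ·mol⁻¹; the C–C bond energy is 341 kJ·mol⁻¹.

ΔH ≈ −103 kJ

Bonds broken (reactants):
  C–C: 1 × 341 = 341
  C–H: 6 × 422 = 2532
  C=C: 1 × 635 = 635
  H–H: 1 × 447 = 447
  Σ(broken) = 3955 kJ
Bonds formed (products):
  C–C: 2 × 341 = 682
  C–H: 8 × 422 = 3376
  Σ(formed) = 4058 kJ
ΔH = Σ(broken) − Σ(formed) = 3955 − 4058 = −103 kJ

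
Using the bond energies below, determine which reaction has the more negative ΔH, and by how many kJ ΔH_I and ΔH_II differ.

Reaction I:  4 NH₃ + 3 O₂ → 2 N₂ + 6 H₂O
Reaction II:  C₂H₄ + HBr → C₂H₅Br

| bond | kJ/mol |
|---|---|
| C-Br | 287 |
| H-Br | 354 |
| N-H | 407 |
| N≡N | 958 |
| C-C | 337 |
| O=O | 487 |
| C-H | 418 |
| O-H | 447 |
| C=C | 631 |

Reaction I:
  Bonds broken (reactants):
    N-H: 12 × 407 = 4884
    O=O: 3 × 487 = 1461
    Σ(broken) = 6345 kJ
  Bonds formed (products):
    N≡N: 2 × 958 = 1916
    O-H: 12 × 447 = 5364
    Σ(formed) = 7280 kJ
  ΔH_I = 6345 − 7280 = −935 kJ
Reaction II:
  Bonds broken (reactants):
    C-H: 4 × 418 = 1672
    C=C: 1 × 631 = 631
    H-Br: 1 × 354 = 354
    Σ(broken) = 2657 kJ
  Bonds formed (products):
    C-Br: 1 × 287 = 287
    C-C: 1 × 337 = 337
    C-H: 5 × 418 = 2090
    Σ(formed) = 2714 kJ
  ΔH_II = 2657 − 2714 = −57 kJ
ΔH_I − ΔH_II = −878 kJ, so reaction I has the more negative ΔH; |ΔH_I − ΔH_II| = 878 kJ.

Reaction I, by 878 kJ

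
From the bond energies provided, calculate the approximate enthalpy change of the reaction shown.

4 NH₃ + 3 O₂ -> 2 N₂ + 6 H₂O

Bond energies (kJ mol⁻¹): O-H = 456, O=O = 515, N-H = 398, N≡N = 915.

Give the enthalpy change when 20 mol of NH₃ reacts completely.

Bonds broken (reactants):
  N-H: 12 × 398 = 4776
  O=O: 3 × 515 = 1545
  Σ(broken) = 6321 kJ
Bonds formed (products):
  N≡N: 2 × 915 = 1830
  O-H: 12 × 456 = 5472
  Σ(formed) = 7302 kJ
ΔH = Σ(broken) − Σ(formed) = 6321 − 7302 = −981 kJ
For 5× the reaction as written: 5 × (−981) = −4905 kJ

ΔH = −4905 kJ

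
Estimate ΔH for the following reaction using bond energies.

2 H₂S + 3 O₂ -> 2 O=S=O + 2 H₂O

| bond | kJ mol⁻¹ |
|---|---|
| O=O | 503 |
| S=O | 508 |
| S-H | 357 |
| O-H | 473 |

ΔH ≈ −987 kJ

Bonds broken (reactants):
  O=O: 3 × 503 = 1509
  S-H: 4 × 357 = 1428
  Σ(broken) = 2937 kJ
Bonds formed (products):
  O-H: 4 × 473 = 1892
  S=O: 4 × 508 = 2032
  Σ(formed) = 3924 kJ
ΔH = Σ(broken) − Σ(formed) = 2937 − 3924 = −987 kJ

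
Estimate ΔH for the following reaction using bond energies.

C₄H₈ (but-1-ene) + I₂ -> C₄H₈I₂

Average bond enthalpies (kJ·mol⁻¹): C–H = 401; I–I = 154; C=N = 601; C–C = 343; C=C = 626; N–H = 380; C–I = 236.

Bonds broken (reactants):
  C–C: 2 × 343 = 686
  C–H: 8 × 401 = 3208
  C=C: 1 × 626 = 626
  I–I: 1 × 154 = 154
  Σ(broken) = 4674 kJ
Bonds formed (products):
  C–C: 3 × 343 = 1029
  C–H: 8 × 401 = 3208
  C–I: 2 × 236 = 472
  Σ(formed) = 4709 kJ
ΔH = Σ(broken) − Σ(formed) = 4674 − 4709 = −35 kJ

ΔH ≈ −35 kJ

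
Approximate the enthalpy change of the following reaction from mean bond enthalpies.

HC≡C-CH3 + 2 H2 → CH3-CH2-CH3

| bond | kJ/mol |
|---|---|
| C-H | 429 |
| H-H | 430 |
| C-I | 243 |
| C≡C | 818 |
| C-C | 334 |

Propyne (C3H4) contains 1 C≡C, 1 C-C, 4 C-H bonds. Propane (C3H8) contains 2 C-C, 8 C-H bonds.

Bonds broken (reactants):
  C≡C: 1 × 818 = 818
  C-C: 1 × 334 = 334
  C-H: 4 × 429 = 1716
  H-H: 2 × 430 = 860
  Σ(broken) = 3728 kJ
Bonds formed (products):
  C-C: 2 × 334 = 668
  C-H: 8 × 429 = 3432
  Σ(formed) = 4100 kJ
ΔH = Σ(broken) − Σ(formed) = 3728 − 4100 = −372 kJ

ΔH ≈ −372 kJ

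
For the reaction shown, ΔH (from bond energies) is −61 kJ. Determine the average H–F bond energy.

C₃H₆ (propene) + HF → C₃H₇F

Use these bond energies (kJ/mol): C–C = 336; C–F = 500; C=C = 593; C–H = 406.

Let D be the H–F bond energy.
Σ(broken) = 1×336 + 6×406 + 1×593 + 1×D = 3365 + D
Σ(formed) = 2×336 + 1×500 + 7×406 = 4014
ΔH = Σ(broken) − Σ(formed) = (3365 + D) − (4014) = −649 + D
Setting this equal to −61 kJ gives D = 588 kJ/mol.

D(H–F) ≈ 588 kJ/mol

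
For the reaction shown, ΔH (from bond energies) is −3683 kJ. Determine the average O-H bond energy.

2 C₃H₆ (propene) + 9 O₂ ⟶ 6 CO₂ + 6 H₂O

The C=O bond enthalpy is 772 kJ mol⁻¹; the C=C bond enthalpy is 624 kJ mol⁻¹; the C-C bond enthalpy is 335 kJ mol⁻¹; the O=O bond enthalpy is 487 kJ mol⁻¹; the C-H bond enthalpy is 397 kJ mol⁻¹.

Let D be the O-H bond energy.
Σ(broken) = 2×335 + 12×397 + 2×624 + 9×487 = 11065
Σ(formed) = 12×772 + 12×D = 9264 + 12D
ΔH = Σ(broken) − Σ(formed) = (11065) − (9264 + 12D) = +1801 − 12D
Setting this equal to −3683 kJ gives 12D = 5484, so D = 457 kJ/mol.

D(O-H) ≈ 457 kJ/mol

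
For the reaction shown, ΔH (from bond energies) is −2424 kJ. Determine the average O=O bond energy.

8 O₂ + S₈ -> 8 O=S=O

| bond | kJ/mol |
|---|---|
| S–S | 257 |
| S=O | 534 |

Let D be the O=O bond energy.
Σ(broken) = 8×D + 8×257 = 2056 + 8D
Σ(formed) = 16×534 = 8544
ΔH = Σ(broken) − Σ(formed) = (2056 + 8D) − (8544) = −6488 + 8D
Setting this equal to −2424 kJ gives 8D = 4064, so D = 508 kJ/mol.

D(O=O) ≈ 508 kJ/mol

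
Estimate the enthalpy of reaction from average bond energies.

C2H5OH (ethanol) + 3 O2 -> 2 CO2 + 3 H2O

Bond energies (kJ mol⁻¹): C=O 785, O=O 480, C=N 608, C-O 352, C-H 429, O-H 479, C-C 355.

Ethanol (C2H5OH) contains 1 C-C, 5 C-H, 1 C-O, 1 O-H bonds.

Bonds broken (reactants):
  C-C: 1 × 355 = 355
  C-H: 5 × 429 = 2145
  C-O: 1 × 352 = 352
  O-H: 1 × 479 = 479
  O=O: 3 × 480 = 1440
  Σ(broken) = 4771 kJ
Bonds formed (products):
  C=O: 4 × 785 = 3140
  O-H: 6 × 479 = 2874
  Σ(formed) = 6014 kJ
ΔH = Σ(broken) − Σ(formed) = 4771 − 6014 = −1243 kJ

ΔH ≈ −1243 kJ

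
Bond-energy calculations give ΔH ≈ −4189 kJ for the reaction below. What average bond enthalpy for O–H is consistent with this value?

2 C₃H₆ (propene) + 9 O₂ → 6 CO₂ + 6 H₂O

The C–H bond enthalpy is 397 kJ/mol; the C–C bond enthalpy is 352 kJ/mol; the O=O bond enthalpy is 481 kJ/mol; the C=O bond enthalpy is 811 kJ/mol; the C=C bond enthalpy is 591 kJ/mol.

D(O–H) ≈ 453 kJ/mol

Let D be the O–H bond energy.
Σ(broken) = 2×352 + 12×397 + 2×591 + 9×481 = 10979
Σ(formed) = 12×811 + 12×D = 9732 + 12D
ΔH = Σ(broken) − Σ(formed) = (10979) − (9732 + 12D) = +1247 − 12D
Setting this equal to −4189 kJ gives 12D = 5436, so D = 453 kJ/mol.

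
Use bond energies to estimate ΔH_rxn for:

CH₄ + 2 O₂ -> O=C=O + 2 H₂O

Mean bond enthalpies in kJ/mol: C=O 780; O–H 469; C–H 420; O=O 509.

ΔH ≈ −738 kJ

Bonds broken (reactants):
  C–H: 4 × 420 = 1680
  O=O: 2 × 509 = 1018
  Σ(broken) = 2698 kJ
Bonds formed (products):
  C=O: 2 × 780 = 1560
  O–H: 4 × 469 = 1876
  Σ(formed) = 3436 kJ
ΔH = Σ(broken) − Σ(formed) = 2698 − 3436 = −738 kJ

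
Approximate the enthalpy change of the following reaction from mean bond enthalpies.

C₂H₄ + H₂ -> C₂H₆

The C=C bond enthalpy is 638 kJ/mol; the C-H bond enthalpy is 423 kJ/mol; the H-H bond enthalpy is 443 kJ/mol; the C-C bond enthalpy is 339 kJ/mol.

ΔH ≈ −104 kJ

Bonds broken (reactants):
  C-H: 4 × 423 = 1692
  C=C: 1 × 638 = 638
  H-H: 1 × 443 = 443
  Σ(broken) = 2773 kJ
Bonds formed (products):
  C-C: 1 × 339 = 339
  C-H: 6 × 423 = 2538
  Σ(formed) = 2877 kJ
ΔH = Σ(broken) − Σ(formed) = 2773 − 2877 = −104 kJ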